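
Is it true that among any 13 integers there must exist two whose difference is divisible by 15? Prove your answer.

No; for instance {25, 26, 27, 28, 29, 30, 31, 32, 33, 34, 35, 36, 37} is a counterexample.

Consider the 13 integers 25, 26, …, 37. They lie in distinct residue classes modulo 15, since 13 ≤ 15.
No two share a residue, so no pair has difference divisible by 15; the claim fails for this set.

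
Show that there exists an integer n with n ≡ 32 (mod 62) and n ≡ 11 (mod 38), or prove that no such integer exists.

Both moduli are multiples of 2 = gcd(62, 38), so any solution would satisfy n ≡ 32 and n ≡ 11 modulo 2 simultaneously.
These are incompatible: 32 − 11 = 21 is not divisible by 2.
Therefore no such n exists.

No, no such integer exists.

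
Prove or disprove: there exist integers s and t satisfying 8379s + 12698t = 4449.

gcd(8379, 12698) = 7, so every integer of the form 8379s + 12698t is a multiple of 7.
But 4449 is not a multiple of 7 (it leaves remainder 4).
Hence no integers s, t satisfy the equation.

There are no such integers.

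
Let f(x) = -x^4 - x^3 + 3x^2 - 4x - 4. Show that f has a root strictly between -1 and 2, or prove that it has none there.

f(-1) = 3 and f(2) = -24, which have opposite signs.
Since f is a polynomial it is continuous on [-1, 2].
By the Intermediate Value Theorem f must vanish at some point of (-1, 2).

Yes, f has a root in the interval.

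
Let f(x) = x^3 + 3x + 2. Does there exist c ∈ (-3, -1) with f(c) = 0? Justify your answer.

No.

f(-3) = -34 and f(-1) = -2, both negative.
f'(x) = 3x^2 + 3 has discriminant 0² − 4·3·3 = -36 < 0, so f' has no real roots and is positive for every real x.
So f is strictly increasing; between -3 and -1 its values lie between f(-3) = -34 and f(-1) = -2, all negative. Therefore f has no root in (-3, -1).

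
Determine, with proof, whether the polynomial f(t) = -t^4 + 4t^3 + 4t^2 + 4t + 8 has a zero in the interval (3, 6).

f(3) = 83 and f(6) = -256, which have opposite signs.
Since f is a polynomial it is continuous on [3, 6].
By the Intermediate Value Theorem f must vanish at some point of (3, 6).

Yes, f has a root in the interval.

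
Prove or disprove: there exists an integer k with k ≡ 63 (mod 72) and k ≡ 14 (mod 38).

Reduce both congruences modulo 2, which divides 72 and 38: they say k ≡ 63 (mod 2) and k ≡ 14 (mod 2).
But 63 mod 2 = 1 while 14 mod 2 = 0, a contradiction.
So no integer satisfies both congruences.

There is no such integer.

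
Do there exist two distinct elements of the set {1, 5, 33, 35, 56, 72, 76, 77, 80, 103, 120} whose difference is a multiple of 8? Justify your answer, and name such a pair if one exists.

Yes: 1 and 33.

Both 1 and 33 leave remainder 1 on division by 8; their difference 32 = 4·8 is a multiple of 8.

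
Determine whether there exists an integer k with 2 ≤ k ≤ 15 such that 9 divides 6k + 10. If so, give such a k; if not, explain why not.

For k = 2, 3, …, 15 the values of 6k + 10 modulo 9 are 4, 1, 7, 4, 1, 7, 4, 1, 7, 4, 1, 7, 4, 1 respectively.
None is 0, so 9 never divides 6k + 10 on this range.

There is no such integer k in that range.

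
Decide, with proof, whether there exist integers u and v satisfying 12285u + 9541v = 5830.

No, no such integers exist.

gcd(12285, 9541) = 7, so every integer of the form 12285u + 9541v is a multiple of 7.
However 5830 leaves remainder 6 on division by 7.
Therefore 12285u + 9541v = 5830 has no solution in integers.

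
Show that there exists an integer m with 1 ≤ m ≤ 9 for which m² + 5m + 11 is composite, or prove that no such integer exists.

At m = 6: 6² + 5·6 + 11 = 77 = 7·11, which is composite.

m = 6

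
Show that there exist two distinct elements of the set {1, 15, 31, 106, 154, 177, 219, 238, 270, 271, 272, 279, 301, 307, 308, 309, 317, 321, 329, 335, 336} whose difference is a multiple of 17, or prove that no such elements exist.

Both 1 and 154 leave remainder 1 on division by 17; their difference 153 = 9·17 is a multiple of 17.

The pair (1, 154) works.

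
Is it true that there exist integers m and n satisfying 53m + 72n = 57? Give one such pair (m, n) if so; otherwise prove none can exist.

53 and 72 are coprime, so 53m + 72n ranges over all of ℤ.
Run the Euclidean algorithm on 72 and 53: 72 = 1·53 + 19, 53 = 2·19 + 15, 19 = 1·15 + 4, 15 = 3·4 + 3, 4 = 1·3 + 1, 3 = 3·1 + 0.
Working back up the chain: 1 = 4 − 1·3 = 4 − (15 − 3·4) = −15 + 4·4 = −15 + 4·(19 − 1·15) = 4·19 − 5·15 = 4·19 − 5·(53 − 2·19) = −5·53 + 14·19 = −5·53 + 14·(72 − 1·53) = 14·72 − 19·53. So 53·(-19) + 72·14 = 1.
Scaling by 57 gives the particular solution (m, n) = (-1083, 798).
The general solution is m = -1083 + 72k, n = 798 − 53k; taking k = 16 gives the smaller pair m = 69, n = -50.
Check: 53·69 + 72·(-50) = 3657 − 3600 = 57. ✓

m = 69, n = -50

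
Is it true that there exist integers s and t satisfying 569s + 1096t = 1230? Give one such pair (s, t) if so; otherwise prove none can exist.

s = 998, t = -517

Since gcd(569, 1096) = 1, every integer is an integer combination of 569 and 1096.
Dividing repeatedly: 1096 = 1·569 + 527, 569 = 1·527 + 42, 527 = 12·42 + 23, 42 = 1·23 + 19, 23 = 1·19 + 4, 19 = 4·4 + 3, 4 = 1·3 + 1, 3 = 3·1 + 0.
Working back up the chain: 1 = 4 − 1·3 = 4 − (19 − 4·4) = −19 + 5·4 = −19 + 5·(23 − 1·19) = 5·23 − 6·19 = 5·23 − 6·(42 − 1·23) = −6·42 + 11·23 = −6·42 + 11·(527 − 12·42) = 11·527 − 138·42 = 11·527 − 138·(569 − 1·527) = −138·569 + 149·527 = −138·569 + 149·(1096 − 1·569) = 149·1096 − 287·569. So 569·(-287) + 1096·149 = 1.
Times 1230: 569·(-353010) + 1096·183270 = 1230, so (-353010, 183270) solves it.
Shifting by a multiple of (1096, −569) keeps it a solution: s = -353010 + 323·1096 = 998, t = 183270 − 323·569 = -517.
Check: 569·998 + 1096·(-517) = 567862 − 566632 = 1230. ✓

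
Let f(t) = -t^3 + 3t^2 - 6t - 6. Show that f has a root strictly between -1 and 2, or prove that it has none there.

f(-1) = 4 and f(2) = -14, which have opposite signs.
As a polynomial, f is continuous on every closed interval.
By the Intermediate Value Theorem f must vanish at some point of (-1, 2).

Yes, f has a root in the interval.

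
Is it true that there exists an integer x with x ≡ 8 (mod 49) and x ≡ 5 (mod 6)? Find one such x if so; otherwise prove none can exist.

Since 49 and 6 share no common factor, CRT says the pair of congruences has a solution (unique mod 294).
Write x = 8 + 49t and require 8 + 49t ≡ 5 (mod 6), i.e. 49t ≡ 3 (mod 6).
49 ≡ 1 (mod 6), so this reads 1t ≡ 3 (mod 6). So t ≡ 3 (mod 6).
Taking t = 3 gives x = 8 + 49·3 = 155.
Check: 155 mod 49 = 8, 155 mod 6 = 5. ✓

x = 155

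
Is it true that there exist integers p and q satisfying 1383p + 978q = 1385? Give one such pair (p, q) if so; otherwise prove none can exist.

No such integers exist.

gcd(1383, 978) = 3, so every integer of the form 1383p + 978q is a multiple of 3.
But 1385 is not a multiple of 3 (it leaves remainder 2).
Hence no integers p, q satisfy the equation.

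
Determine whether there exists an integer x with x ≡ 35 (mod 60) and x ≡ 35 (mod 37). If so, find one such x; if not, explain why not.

x = 35

Since 60 and 37 share no common factor, CRT says the pair of congruences has a solution (unique mod 2220).
Write x = 35 + 60t and require 35 + 60t ≡ 35 (mod 37), i.e. 60t ≡ 0 (mod 37).
60 ≡ 23 (mod 37), so this reads 23t ≡ 0 (mod 37). t = 0 satisfies this.
Taking t = 0 gives x = 35 + 60·0 = 35.
Verify: 35 = 0·60 + 35 and 35 = 0·37 + 35. ✓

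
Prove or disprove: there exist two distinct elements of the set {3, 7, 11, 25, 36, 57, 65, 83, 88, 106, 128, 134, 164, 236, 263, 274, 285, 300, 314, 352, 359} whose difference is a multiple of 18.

3 mod 18 = 3 and 57 mod 18 = 3, so 57 − 3 = 54 = 3·18.

3 and 57 are such a pair.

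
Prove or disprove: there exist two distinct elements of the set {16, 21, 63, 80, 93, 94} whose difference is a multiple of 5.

16 mod 5 = 1 and 21 mod 5 = 1, so 21 − 16 = 5 = 1·5.

16 and 21 are such a pair.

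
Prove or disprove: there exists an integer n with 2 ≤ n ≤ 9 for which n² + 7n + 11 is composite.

At n = 9: 9² + 7·9 + 11 = 155 = 5·31, which is composite.

n = 9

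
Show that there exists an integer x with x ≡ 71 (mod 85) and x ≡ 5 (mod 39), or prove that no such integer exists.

x = 2111

The moduli 85 and 39 are coprime, so by the Chinese Remainder Theorem a unique solution modulo 3315 exists.
Any solution of the first congruence is x = 71 + 85t; substituting into the second, 85t ≡ 5 − 71 ≡ 12 (mod 39).
85 ≡ 7 (mod 39), so this reads 7t ≡ 12 (mod 39). Note 7·28 = 196 ≡ 1 (mod 39) (as 196 − 1 = 5·39), so 7⁻¹ ≡ 28.
Therefore t ≡ 28·12 = 336 ≡ 24 (mod 39).
With t = 24: x = 71 + 85·24 = 2111.
Indeed 2111 ≡ 71 (mod 85) and 2111 ≡ 5 (mod 39).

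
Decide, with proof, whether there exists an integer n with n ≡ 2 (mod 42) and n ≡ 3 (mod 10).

gcd(42, 10) = 2. If n ≡ 2 (mod 42) and n ≡ 3 (mod 10), then n ≡ 2 (mod 2) and n ≡ 3 (mod 2).
But 2 mod 2 = 0 while 3 mod 2 = 1, a contradiction.
Hence the system has no solution.

No such integer exists.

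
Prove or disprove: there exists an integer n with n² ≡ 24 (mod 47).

Take n = 27. Then 27² = 729 = 15·47 + 24, so 27² ≡ 24 (mod 47).

n = 27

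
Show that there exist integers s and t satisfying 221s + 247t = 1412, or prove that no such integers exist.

Both 221 and 247 are divisible by gcd(221, 247) = 13, hence so is any combination 221s + 247t.
However 1412 leaves remainder 8 on division by 13.
So the equation is unsolvable over ℤ.

No such integers exist.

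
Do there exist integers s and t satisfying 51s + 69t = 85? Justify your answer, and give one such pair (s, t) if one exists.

No such integers exist.

Any value of 51s + 69t is a multiple of gcd(51, 69) = 3.
But 85 is not a multiple of 3 (it leaves remainder 1).
Hence no integers s, t satisfy the equation.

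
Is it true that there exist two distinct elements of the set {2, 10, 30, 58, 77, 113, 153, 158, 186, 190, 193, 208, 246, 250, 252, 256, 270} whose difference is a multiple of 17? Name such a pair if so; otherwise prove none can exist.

No, no such pair exists.

Reduce each element modulo 17: 2↦2, 10↦10, 30↦13, 58↦7, 77↦9, 113↦11, 153↦0, 158↦5, 186↦16, 190↦3, 193↦6, 208↦4, 246↦8, 250↦12, 252↦14, 256↦1, 270↦15.
These 17 residues are pairwise different, hence no difference of two elements is divisible by 17.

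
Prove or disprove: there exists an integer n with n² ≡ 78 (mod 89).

n = 73

Take n = 73. Then 73² = 5329 = 59·89 + 78, so 73² ≡ 78 (mod 89).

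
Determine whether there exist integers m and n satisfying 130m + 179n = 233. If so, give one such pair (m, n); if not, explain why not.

Since gcd(130, 179) = 1, every integer is an integer combination of 130 and 179.
Run the Euclidean algorithm on 179 and 130: 179 = 1·130 + 49, 130 = 2·49 + 32, 49 = 1·32 + 17, 32 = 1·17 + 15, 17 = 1·15 + 2, 15 = 7·2 + 1, 2 = 2·1 + 0.
Back-substituting, 1 = 15 − 7·2 = 15 − 7·(17 − 1·15) = −7·17 + 8·15 = −7·17 + 8·(32 − 1·17) = 8·32 − 15·17 = 8·32 − 15·(49 − 1·32) = −15·49 + 23·32 = −15·49 + 23·(130 − 2·49) = 23·130 − 61·49 = 23·130 − 61·(179 − 1·130) = −61·179 + 84·130; that is, 130·84 + 179·(-61) = 1.
Times 233: 130·19572 + 179·(-14213) = 233, so (19572, -14213) solves it.
The general solution is m = 19572 + 179k, n = -14213 − 130k; taking k = -109 gives the smaller pair m = 61, n = -43.
Check: 130·61 + 179·(-43) = 7930 − 7697 = 233. ✓

m = 61, n = -43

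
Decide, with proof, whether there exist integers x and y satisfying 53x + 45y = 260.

53 and 45 are coprime, so 53x + 45y ranges over all of ℤ.
Euclidean algorithm: 53 = 1·45 + 8, 45 = 5·8 + 5, 8 = 1·5 + 3, 5 = 1·3 + 2, 3 = 1·2 + 1, 2 = 2·1 + 0.
Back-substituting, 1 = 3 − 1·2 = 3 − (5 − 1·3) = −5 + 2·3 = −5 + 2·(8 − 1·5) = 2·8 − 3·5 = 2·8 − 3·(45 − 5·8) = −3·45 + 17·8 = −3·45 + 17·(53 − 1·45) = 17·53 − 20·45; that is, 53·17 + 45·(-20) = 1.
Scaling by 260 gives the particular solution (x, y) = (4420, -5200).
Subtracting 98·45 from x and adding 98·53 to y gives the tidier solution (10, -6).
Check: 53·10 + 45·(-6) = 530 − 270 = 260. ✓

x = 10, y = -6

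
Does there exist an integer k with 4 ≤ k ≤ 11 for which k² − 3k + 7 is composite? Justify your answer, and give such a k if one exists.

k = 7

At k = 7: 7² − 3·7 + 7 = 35 = 5·7, which is composite.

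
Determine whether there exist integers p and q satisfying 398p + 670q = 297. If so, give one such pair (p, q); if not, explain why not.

There are no such integers.

Any value of 398p + 670q is a multiple of gcd(398, 670) = 2.
But 297 is not a multiple of 2 (it leaves remainder 1).
So the equation is unsolvable over ℤ.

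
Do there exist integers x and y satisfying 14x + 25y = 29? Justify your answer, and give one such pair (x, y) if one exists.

x = 11, y = -5

14 and 25 are coprime, so 14x + 25y ranges over all of ℤ.
Run the Euclidean algorithm on 25 and 14: 25 = 1·14 + 11, 14 = 1·11 + 3, 11 = 3·3 + 2, 3 = 1·2 + 1, 2 = 2·1 + 0.
Unwinding: 1 = 3 − 1·2 = 3 − (11 − 3·3) = −11 + 4·3 = −11 + 4·(14 − 1·11) = 4·14 − 5·11 = 4·14 − 5·(25 − 1·14) = −5·25 + 9·14, i.e. 14·9 + 25·(-5) = 1.
Times 29: 14·261 + 25·(-145) = 29, so (261, -145) solves it.
Subtracting 10·25 from x and adding 10·14 to y gives the tidier solution (11, -5).
Check: 14·11 + 25·(-5) = 154 − 125 = 29. ✓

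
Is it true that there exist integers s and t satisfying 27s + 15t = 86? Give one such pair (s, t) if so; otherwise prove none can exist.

No such integers exist.

gcd(27, 15) = 3, so every integer of the form 27s + 15t is a multiple of 3.
But 86 is not a multiple of 3 (it leaves remainder 2).
So the equation is unsolvable over ℤ.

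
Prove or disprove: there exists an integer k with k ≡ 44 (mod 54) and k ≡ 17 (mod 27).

k = 44

The moduli are not coprime: gcd(54, 27) = 27. Compatibility requires 27 ∣ (17 − 44) = -27, which holds, so solutions exist.
In fact k = 44 itself already satisfies 44 mod 27 = 17.
Verify: 44 = 0·54 + 44 and 44 = 1·27 + 17. ✓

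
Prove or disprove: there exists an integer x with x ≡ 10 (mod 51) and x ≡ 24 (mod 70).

x = 724

Since 51 and 70 share no common factor, CRT says the pair of congruences has a solution (unique mod 3570).
Any solution of the first congruence is x = 10 + 51t; substituting into the second, 51t ≡ 24 − 10 ≡ 14 (mod 70).
Since 51·11 = 561 = 8·70 + 1, the inverse of 51 mod 70 is 11.
Therefore t ≡ 11·14 = 154 ≡ 14 (mod 70).
Taking t = 14 gives x = 10 + 51·14 = 724.
Check: 724 mod 51 = 10, 724 mod 70 = 24. ✓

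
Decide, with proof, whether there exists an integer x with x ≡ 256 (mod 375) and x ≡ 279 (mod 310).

Reduce both congruences modulo 5, which divides 375 and 310: they say x ≡ 256 (mod 5) and x ≡ 279 (mod 5).
But 256 mod 5 = 1 while 279 mod 5 = 4, a contradiction.
So no integer satisfies both congruences.

There is no such integer.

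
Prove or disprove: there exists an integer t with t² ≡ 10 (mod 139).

No such integer exists.

Apply Euler's criterion with the prime 139: 10 is a quadratic residue iff 10^69 ≡ 1 (mod 139), and a non-residue iff it is ≡ −1.
Repeated squaring mod 139: 10^2 = 100 ≡ 100; 10^4 ≡ 100² = 10000 ≡ 131; 10^8 ≡ 131² = 17161 ≡ 64; 10^16 ≡ 64² = 4096 ≡ 65; 10^32 ≡ 65² = 4225 ≡ 55; 10^64 ≡ 55² = 3025 ≡ 106.
Since 69 = 64 + 4 + 1, 10^69 ≡ 106 · 131 · 10; multiplying out mod 139: 106·131 = 13886 ≡ 125, then 125·10 = 1250 ≡ 138. Thus 10^69 ≡ 138 ≡ −1 (mod 139).
By Euler's criterion 10 is a quadratic non-residue mod 139: no t satisfies t² ≡ 10 (mod 139).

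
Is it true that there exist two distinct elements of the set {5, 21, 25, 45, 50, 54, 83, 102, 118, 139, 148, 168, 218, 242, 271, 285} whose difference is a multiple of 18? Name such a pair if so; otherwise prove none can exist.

No such pair exists.

Residues mod 18: 5↦5, 21↦3, 25↦7, 45↦9, 50↦14, 54↦0, 83↦11, 102↦12, 118↦10, 139↦13, 148↦4, 168↦6, 218↦2, 242↦8, 271↦1, 285↦15.
No residue repeats among the 16 elements, so no pair has difference ≡ 0 (mod 18).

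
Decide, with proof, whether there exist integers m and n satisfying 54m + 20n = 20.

m = 0, n = 1

gcd(54, 20) = 2, and 2 divides 20, so integer solutions exist.
Dividing through by 2 reduces the equation to 27m + 10n = 10.
Euclidean algorithm: 27 = 2·10 + 7, 10 = 1·7 + 3, 7 = 2·3 + 1, 3 = 3·1 + 0.
Back-substituting, 1 = 7 − 2·3 = 7 − 2·(10 − 1·7) = −2·10 + 3·7 = −2·10 + 3·(27 − 2·10) = 3·27 − 8·10; that is, 27·3 + 10·(-8) = 1.
Times 10: 27·30 + 10·(-80) = 10, so (30, -80) solves it.
The general solution is m = 30 + 10k, n = -80 − 27k; taking k = -3 gives the smaller pair m = 0, n = 1.
Indeed 54·0 + 20·1 = 0 + 20 = 20.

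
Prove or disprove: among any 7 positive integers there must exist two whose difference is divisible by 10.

Take the 7 consecutive integers 38, 39, …, 44: their residues mod 10 are all distinct because 7 ≤ 10.
No two share a residue, so no pair has difference divisible by 10; the claim fails for this set.

No; for instance {38, 39, 40, 41, 42, 43, 44} is a counterexample.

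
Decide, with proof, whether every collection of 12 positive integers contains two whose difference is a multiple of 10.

True.

There are exactly 10 possible remainders on division by 10.
Placing 12 integers into 10 classes, some class receives at least two — say a and b.
Their difference a − b is then a multiple of 10.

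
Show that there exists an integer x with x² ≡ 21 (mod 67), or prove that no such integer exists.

x = 17

Take x = 17. Then 17² = 289 = 4·67 + 21, so 17² ≡ 21 (mod 67).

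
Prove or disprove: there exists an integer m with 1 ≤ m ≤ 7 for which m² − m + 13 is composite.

m = 7

At m = 7: 7² − 7 + 13 = 55 = 5·11, which is composite.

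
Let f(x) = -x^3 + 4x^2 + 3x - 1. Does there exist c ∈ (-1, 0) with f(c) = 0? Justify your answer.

f(-1) = 1 and f(0) = -1, which have opposite signs.
Since f is a polynomial it is continuous on [-1, 0].
By the Intermediate Value Theorem, f takes the value 0 somewhere in the open interval.

Yes, f has a root in the interval.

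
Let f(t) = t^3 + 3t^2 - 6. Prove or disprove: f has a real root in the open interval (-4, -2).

The endpoint values f(-4) = -22 and f(-2) = -2 are both negative. Claim: f(t) < 0 for every t in (-4, -2).
Shift to the endpoint -2: with t = -2 − u (0 < u < 2), one computes f(-2 − u) = -u^3 - 3u^2 - 2.
The nonzero coefficients here are all negative, so for u > 0 every term is negative (or zero), and the constant term -2 is strictly negative.
Therefore f(t) < 0 throughout (-4, -2), and f has no zero there.

No such root exists.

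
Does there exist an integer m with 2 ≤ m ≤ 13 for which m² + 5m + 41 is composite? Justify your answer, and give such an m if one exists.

At m = 2: 2² + 5·2 + 41 = 55 = 5·11, which is composite.

m = 2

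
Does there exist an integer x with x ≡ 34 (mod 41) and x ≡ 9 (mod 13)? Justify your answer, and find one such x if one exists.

x = 321

The moduli 41 and 13 are coprime, so by the Chinese Remainder Theorem a unique solution modulo 533 exists.
Any solution of the first congruence is x = 34 + 41t; substituting into the second, 41t ≡ 9 − 34 ≡ 1 (mod 13).
41 ≡ 2 (mod 13), so this reads 2t ≡ 1 (mod 13). Invert 2 mod 13 by the Euclidean algorithm: 13 = 6·2 + 1, 2 = 2·1 + 0; back-substituting, 1 = 13 − 6·2. Hence 2·(-6) ≡ 1, so 2⁻¹ ≡ -6 ≡ 7 (mod 13).
Multiplying by 7: t ≡ 7·1 = 7 (mod 13).
Taking t = 7 gives x = 34 + 41·7 = 321.
Indeed 321 ≡ 34 (mod 41) and 321 ≡ 9 (mod 13).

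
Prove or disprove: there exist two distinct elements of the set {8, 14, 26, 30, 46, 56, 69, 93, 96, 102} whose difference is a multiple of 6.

8 and 14 are such a pair.

Both 8 and 14 leave remainder 2 on division by 6; their difference 6 = 1·6 is a multiple of 6.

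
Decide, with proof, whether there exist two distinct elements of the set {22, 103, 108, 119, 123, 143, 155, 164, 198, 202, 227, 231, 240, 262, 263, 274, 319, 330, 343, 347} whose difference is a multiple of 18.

The pair (22, 202) works.

Both 22 and 202 leave remainder 4 on division by 18; their difference 180 = 10·18 is a multiple of 18.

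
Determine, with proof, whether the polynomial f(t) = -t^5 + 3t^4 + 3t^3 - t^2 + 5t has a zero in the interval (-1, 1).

f(-1) = -5 and f(1) = 9, which have opposite signs.
Since f is a polynomial it is continuous on [-1, 1].
By the Intermediate Value Theorem, f takes the value 0 somewhere in the open interval.

Such a root exists.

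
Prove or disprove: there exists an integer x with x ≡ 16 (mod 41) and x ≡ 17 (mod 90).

x = 467

The moduli 41 and 90 are coprime, so by the Chinese Remainder Theorem a unique solution modulo 3690 exists.
Any solution of the first congruence is x = 16 + 41t; substituting into the second, 41t ≡ 17 − 16 ≡ 1 (mod 90).
Invert 41 mod 90 by the Euclidean algorithm: 90 = 2·41 + 8, 41 = 5·8 + 1, 8 = 8·1 + 0; back-substituting, 1 = 41 − 5·8 = 41 − 5·(90 − 2·41) = −5·90 + 11·41. Hence 41·11 ≡ 1, so 41⁻¹ ≡ 11 (mod 90).
Therefore t ≡ 11·1 = 11 (mod 90).
Taking t = 11 gives x = 16 + 41·11 = 467.
Verify: 467 = 11·41 + 16 and 467 = 5·90 + 17. ✓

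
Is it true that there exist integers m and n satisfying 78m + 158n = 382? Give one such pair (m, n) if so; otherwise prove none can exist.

gcd(78, 158) = 2, and 2 divides 382, so integer solutions exist.
Dividing through by 2 reduces the equation to 39m + 79n = 191.
Run the Euclidean algorithm on 79 and 39: 79 = 2·39 + 1, 39 = 39·1 + 0.
Working back up the chain: 1 = 79 − 2·39. So 39·(-2) + 79·1 = 1.
Multiplying through by 191: m = (-2)·191 = -382, n = 1·191 = 191 is a solution.
Shifting by a multiple of (79, −39) keeps it a solution: m = -382 + 5·79 = 13, n = 191 − 5·39 = -4.
Indeed 78·13 + 158·(-4) = 1014 − 632 = 382.

m = 13, n = -4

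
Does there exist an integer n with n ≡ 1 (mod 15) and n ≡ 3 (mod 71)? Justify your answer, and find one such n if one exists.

n = 571

Since 15 and 71 share no common factor, CRT says the pair of congruences has a solution (unique mod 1065).
Any solution of the first congruence is n = 1 + 15t; substituting into the second, 15t ≡ 3 − 1 ≡ 2 (mod 71).
To invert 15 modulo 71: 71 = 4·15 + 11, 15 = 1·11 + 4, 11 = 2·4 + 3, 4 = 1·3 + 1, 3 = 3·1 + 0, and unwinding, 1 = 4 − 1·3 = 4 − (11 − 2·4) = −11 + 3·4 = −11 + 3·(15 − 1·11) = 3·15 − 4·11 = 3·15 − 4·(71 − 4·15) = −4·71 + 19·15. Thus 15⁻¹ ≡ 19 (mod 71).
Therefore t ≡ 19·2 = 38 (mod 71).
Taking t = 38 gives n = 1 + 15·38 = 571.
Check: 571 mod 15 = 1, 571 mod 71 = 3. ✓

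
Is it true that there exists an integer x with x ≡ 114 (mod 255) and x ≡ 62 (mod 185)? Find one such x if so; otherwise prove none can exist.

No, no such integer exists.

Both moduli are multiples of 5 = gcd(255, 185), so any solution would satisfy x ≡ 114 and x ≡ 62 modulo 5 simultaneously.
However 114 ≡ 4 and 62 ≡ 2 (mod 5), and 4 ≠ 2.
Therefore no such x exists.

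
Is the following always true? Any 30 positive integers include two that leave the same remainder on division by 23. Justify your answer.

Yes.

Each integer lies in one of the 23 residue classes modulo 23.
Since 30 > 23, two of the 30 integers must share a residue class by the pigeonhole principle; call them a and b.
So a and b have equal remainders mod 23, which is exactly what was to be shown.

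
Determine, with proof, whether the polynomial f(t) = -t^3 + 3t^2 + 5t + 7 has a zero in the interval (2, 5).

Yes, f has a root in the interval.

f(2) = 21 and f(5) = -18, which have opposite signs.
f is continuous everywhere (it is a polynomial), in particular on [2, 5].
By the Intermediate Value Theorem, f takes the value 0 somewhere in the open interval.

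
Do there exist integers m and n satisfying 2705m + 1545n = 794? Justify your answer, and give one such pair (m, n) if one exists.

No, no such integers exist.

Both 2705 and 1545 are divisible by gcd(2705, 1545) = 5, hence so is any combination 2705m + 1545n.
But 794 is not a multiple of 5 (it leaves remainder 4).
Therefore 2705m + 1545n = 794 has no solution in integers.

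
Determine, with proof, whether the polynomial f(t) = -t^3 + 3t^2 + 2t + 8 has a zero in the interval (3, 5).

Such a root exists.

f(3) = 14 and f(5) = -32, which have opposite signs.
Since f is a polynomial it is continuous on [3, 5].
By the Intermediate Value Theorem f must vanish at some point of (3, 5).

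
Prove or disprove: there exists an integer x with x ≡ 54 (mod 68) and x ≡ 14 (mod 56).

The moduli are not coprime: gcd(68, 56) = 4. Compatibility requires 4 ∣ (14 − 54) = -40, which holds, so solutions exist.
Step through x = 54, 54 + 68, 54 + 2·68, …: the values 54, 122, 190, 258, 326, 394, 462 reduce mod 56 to 54, 10, 22, 34, 46, 2, 14. The value 462 hits 14.
Verify: 462 = 6·68 + 54 and 462 = 8·56 + 14. ✓

x = 462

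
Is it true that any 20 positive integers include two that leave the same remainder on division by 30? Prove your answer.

No; for instance {19, 20, 21, 22, 23, 24, 25, 26, 27, 28, 29, 30, 31, 32, 33, 34, 35, 36, 37, 38} is a counterexample.

Consider the 20 integers 19, 20, …, 38. They lie in distinct residue classes modulo 30, since 20 ≤ 30.
So no two of them leave the same remainder on division by 30; the claim fails for this set.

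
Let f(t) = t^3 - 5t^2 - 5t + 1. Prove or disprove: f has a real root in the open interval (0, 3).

f(0) = 1 and f(3) = -32, which have opposite signs.
Since f is a polynomial it is continuous on [0, 3].
By the Intermediate Value Theorem f must vanish at some point of (0, 3).

Such a root exists.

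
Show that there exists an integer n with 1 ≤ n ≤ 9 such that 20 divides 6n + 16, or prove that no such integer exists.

n = 4

n = 4 works, since 6·4 + 16 = 40 = 2·20.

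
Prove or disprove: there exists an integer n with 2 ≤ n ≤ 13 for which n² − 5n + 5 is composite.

At n = 10: 10² − 5·10 + 5 = 55 = 5·11, which is composite.

n = 10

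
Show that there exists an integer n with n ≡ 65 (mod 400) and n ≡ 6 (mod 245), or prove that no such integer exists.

No, no such integer exists.

gcd(400, 245) = 5. If n ≡ 65 (mod 400) and n ≡ 6 (mod 245), then n ≡ 65 (mod 5) and n ≡ 6 (mod 5).
These are incompatible: 65 − 6 = 59 is not divisible by 5.
So no integer satisfies both congruences.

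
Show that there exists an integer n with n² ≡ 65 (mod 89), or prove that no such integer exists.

Apply Euler's criterion with the prime 89: 65 is a quadratic residue iff 65^44 ≡ 1 (mod 89), and a non-residue iff it is ≡ −1.
Squaring successively (mod 89): 65^2 = 4225 ≡ 42; 65^4 ≡ 42² = 1764 ≡ 73; 65^8 ≡ 73² = 5329 ≡ 78; 65^16 ≡ 78² = 6084 ≡ 32; 65^32 ≡ 32² = 1024 ≡ 45.
Since 44 = 32 + 8 + 4, 65^44 ≡ 45 · 78 · 73; multiplying out mod 89: 45·78 = 3510 ≡ 39, then 39·73 = 2847 ≡ 88. Thus 65^44 ≡ 88 ≡ −1 (mod 89).
By Euler's criterion 65 is a quadratic non-residue mod 89: no n satisfies n² ≡ 65 (mod 89).

No, no such integer exists.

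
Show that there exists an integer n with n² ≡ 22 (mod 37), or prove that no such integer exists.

Apply Euler's criterion with the prime 37: 22 is a quadratic residue iff 22^18 ≡ 1 (mod 37), and a non-residue iff it is ≡ −1.
Repeated squaring mod 37: 22^2 = 484 ≡ 3; 22^4 ≡ 3² = 9 ≡ 9; 22^8 ≡ 9² = 81 ≡ 7; 22^16 ≡ 7² = 49 ≡ 12.
Since 18 = 16 + 2, 22^18 ≡ 12 · 3; multiplying out mod 37: 12·3 = 36 ≡ 36. Thus 22^18 ≡ 36 ≡ −1 (mod 37).
By Euler's criterion 22 is a quadratic non-residue mod 37: no n satisfies n² ≡ 22 (mod 37).

There is no such integer.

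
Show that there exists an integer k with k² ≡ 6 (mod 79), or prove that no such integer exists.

Apply Euler's criterion with the prime 79: 6 is a quadratic residue iff 6^39 ≡ 1 (mod 79), and a non-residue iff it is ≡ −1.
Squaring successively (mod 79): 6^2 = 36 ≡ 36; 6^4 ≡ 36² = 1296 ≡ 32; 6^8 ≡ 32² = 1024 ≡ 76; 6^16 ≡ 76² = 5776 ≡ 9; 6^32 ≡ 9² = 81 ≡ 2.
Since 39 = 32 + 4 + 2 + 1, 6^39 ≡ 2 · 32 · 36 · 6; multiplying out mod 79: 2·32 = 64 ≡ 64, then 64·36 = 2304 ≡ 13, then 13·6 = 78 ≡ 78. Thus 6^39 ≡ 78 ≡ −1 (mod 79).
The value −1 means 6 is a non-residue modulo 79, so k² ≡ 6 (mod 79) is impossible.

There is no such integer.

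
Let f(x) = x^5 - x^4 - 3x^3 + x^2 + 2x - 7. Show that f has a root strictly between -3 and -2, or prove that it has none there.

No.

The endpoint values f(-3) = -247 and f(-2) = -31 are both negative. Claim: f(x) < 0 for every x in (-3, -2).
Shift to the endpoint -2: with x = -2 − u (0 < u < 1), one computes f(-2 − u) = -u^5 - 11u^4 - 45u^3 - 85u^2 - 74u - 31.
The nonzero coefficients here are all negative, so for u > 0 every term is negative (or zero), and the constant term -31 is strictly negative.
Therefore f(x) < 0 throughout (-3, -2), and f has no zero there.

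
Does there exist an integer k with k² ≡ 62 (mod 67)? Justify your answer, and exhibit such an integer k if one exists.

k = 53

k = 53 works: 53² = 2809, and 2809 − 62 = 2747 = 41·67.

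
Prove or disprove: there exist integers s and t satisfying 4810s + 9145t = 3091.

No, no such integers exist.

gcd(4810, 9145) = 5, so every integer of the form 4810s + 9145t is a multiple of 5.
However 3091 leaves remainder 1 on division by 5.
Hence no integers s, t satisfy the equation.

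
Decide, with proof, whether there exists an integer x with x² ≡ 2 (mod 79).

Take x = 70. Then 70² = 4900 = 62·79 + 2, so 70² ≡ 2 (mod 79).

x = 70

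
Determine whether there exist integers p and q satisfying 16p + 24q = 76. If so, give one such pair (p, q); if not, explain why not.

gcd(16, 24) = 8, so every integer of the form 16p + 24q is a multiple of 8.
However 76 leaves remainder 4 on division by 8.
Hence no integers p, q satisfy the equation.

No, no such integers exist.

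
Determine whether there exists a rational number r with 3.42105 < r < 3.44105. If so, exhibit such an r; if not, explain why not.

Look for a denominator N such that an integer falls strictly between N·3.42105 and N·3.44105. N = 7 works: 7·3.42105 = 23.94735 < 24 < 24.08735 = 7·3.44105.
So r = 24/7 works: it is a ratio of integers, and dividing 7·3.42105 < 24 < 7·3.44105 through by 7 gives 3.42105 < 24/7 < 3.44105.

r = 24/7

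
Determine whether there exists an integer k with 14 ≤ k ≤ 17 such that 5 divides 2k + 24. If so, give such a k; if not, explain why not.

For k = 14, 15, 16, 17 the values of 2k + 24 modulo 5 are 2, 4, 1, 3 respectively.
The residue 0 does not occur, so no k in [14, 17] makes 2k + 24 a multiple of 5.

No such integer k in that range exists.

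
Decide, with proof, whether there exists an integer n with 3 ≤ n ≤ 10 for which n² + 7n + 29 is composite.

No such integer n in that range exists.

The values for n = 3, 4, …, 10 are 59, 73, 89, 107, 127, 149, 173, 199, and each of these is prime.
So no value in the range makes the expression composite.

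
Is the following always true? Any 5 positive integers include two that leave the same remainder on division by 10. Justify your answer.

Try 5 consecutive integers, 9, 10, …, 13. Their remainders mod 10 are 9, 0, 1, 2, 3 — pairwise different, as any 5 ≤ 10 consecutive integers have distinct residues.
Hence this collection has no pair with equal remainders mod 10, disproving the claim.

No; for instance {9, 10, 11, 12, 13} is a counterexample.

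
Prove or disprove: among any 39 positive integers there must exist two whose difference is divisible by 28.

Yes, this is always true.

Each integer lies in one of the 28 residue classes modulo 28.
With 39 integers and only 28 classes, the pigeonhole principle forces two of them, say a and b, into the same class.
Equal remainders mean a − b ≡ 0 (mod 28), so 28 divides their difference.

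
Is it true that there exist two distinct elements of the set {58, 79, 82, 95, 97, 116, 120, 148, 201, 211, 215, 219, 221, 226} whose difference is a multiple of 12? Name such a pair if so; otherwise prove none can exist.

Reduce each element mod 12: 58↦10, 79↦7, 82↦10, 95↦11, 97↦1, 116↦8, 120↦0, 148↦4, 201↦9, 211↦7, 215↦11, 219↦3, 221↦5, 226↦10. The residue 10 repeats (at 58 and 82), and 82 − 58 = 24 = 2·12.

58 and 82 are such a pair.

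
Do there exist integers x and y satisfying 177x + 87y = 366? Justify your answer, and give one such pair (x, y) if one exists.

gcd(177, 87) = 3, and 3 divides 366, so integer solutions exist.
Dividing through by 3 reduces the equation to 59x + 29y = 122.
Dividing repeatedly: 59 = 2·29 + 1, 29 = 29·1 + 0.
Unwinding: 1 = 59 − 2·29, i.e. 59·1 + 29·(-2) = 1.
Multiplying through by 122: x = 1·122 = 122, y = (-2)·122 = -244 is a solution.
Subtracting 4·29 from x and adding 4·59 to y gives the tidier solution (6, -8).
Check: 177·6 + 87·(-8) = 1062 − 696 = 366. ✓

x = 6, y = -8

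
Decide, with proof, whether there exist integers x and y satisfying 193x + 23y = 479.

x = 20, y = -147

Since gcd(193, 23) = 1, every integer is an integer combination of 193 and 23.
Dividing repeatedly: 193 = 8·23 + 9, 23 = 2·9 + 5, 9 = 1·5 + 4, 5 = 1·4 + 1, 4 = 4·1 + 0.
Back-substituting, 1 = 5 − 1·4 = 5 − (9 − 1·5) = −9 + 2·5 = −9 + 2·(23 − 2·9) = 2·23 − 5·9 = 2·23 − 5·(193 − 8·23) = −5·193 + 42·23; that is, 193·(-5) + 23·42 = 1.
Times 479: 193·(-2395) + 23·20118 = 479, so (-2395, 20118) solves it.
Shifting by a multiple of (23, −193) keeps it a solution: x = -2395 + 105·23 = 20, y = 20118 − 105·193 = -147.
Check: 193·20 + 23·(-147) = 3860 − 3381 = 479. ✓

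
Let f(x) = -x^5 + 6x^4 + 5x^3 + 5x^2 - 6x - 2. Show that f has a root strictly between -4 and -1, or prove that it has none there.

The endpoint values f(-4) = 2342 and f(-1) = 11 are both positive. Claim: f(x) > 0 for every x in (-4, -1).
Substitute x = -1 − u, where 0 < u < 3 on the interval. Expanding, f(-1 − u) = u^5 + 11u^4 + 29u^3 + 36u^2 + 30u + 11.
All 6 nonzero coefficients of this polynomial in u are positive; hence for u > 0 the value is a sum of positive terms (the constant 11 among them).
Therefore f(x) > 0 throughout (-4, -1), and f has no zero there.

No such root exists.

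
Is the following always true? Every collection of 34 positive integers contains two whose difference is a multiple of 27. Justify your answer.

Yes, this is always true.

Partition the integers by their residue mod 27; there are 27 classes.
Placing 34 integers into 27 classes, some class receives at least two — say a and b.
Equal remainders mean a − b ≡ 0 (mod 27), so 27 divides their difference.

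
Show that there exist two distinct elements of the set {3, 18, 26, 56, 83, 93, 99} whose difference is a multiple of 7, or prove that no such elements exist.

Reduce each element modulo 7: 3↦3, 18↦4, 26↦5, 56↦0, 83↦6, 93↦2, 99↦1.
All 7 residues are distinct, so no two elements differ by a multiple of 7.

No such pair exists.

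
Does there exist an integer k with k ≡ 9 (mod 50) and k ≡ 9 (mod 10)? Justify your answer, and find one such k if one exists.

k = 9

The moduli are not coprime: gcd(50, 10) = 10. Compatibility requires 10 ∣ (9 − 9) = 0, which holds, so solutions exist.
The smallest candidate k = 9 works directly: 9 ≡ 9 (mod 10).
Indeed 9 ≡ 9 (mod 50) and 9 ≡ 9 (mod 10).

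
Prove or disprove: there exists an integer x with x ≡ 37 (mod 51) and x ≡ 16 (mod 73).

Since 51 and 73 share no common factor, CRT says the pair of congruences has a solution (unique mod 3723).
Any solution of the first congruence is x = 37 + 51t; substituting into the second, 51t ≡ 16 − 37 ≡ 52 (mod 73).
Note 51·63 = 3213 ≡ 1 (mod 73) (as 3213 − 1 = 44·73), so 51⁻¹ ≡ 63.
Therefore t ≡ 63·52 = 3276 ≡ 64 (mod 73).
With t = 64: x = 37 + 51·64 = 3301.
Indeed 3301 ≡ 37 (mod 51) and 3301 ≡ 16 (mod 73).

x = 3301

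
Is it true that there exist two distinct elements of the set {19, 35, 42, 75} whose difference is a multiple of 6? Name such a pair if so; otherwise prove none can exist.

Residues mod 6: 19↦1, 35↦5, 42↦0, 75↦3.
All 4 residues are distinct, so no two elements differ by a multiple of 6.

No, no such pair exists.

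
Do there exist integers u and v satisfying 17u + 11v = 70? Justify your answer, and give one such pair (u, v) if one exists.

u = 8, v = -6

17 and 11 are coprime, so 17u + 11v ranges over all of ℤ.
Run the Euclidean algorithm on 17 and 11: 17 = 1·11 + 6, 11 = 1·6 + 5, 6 = 1·5 + 1, 5 = 5·1 + 0.
Unwinding: 1 = 6 − 1·5 = 6 − (11 − 1·6) = −11 + 2·6 = −11 + 2·(17 − 1·11) = 2·17 − 3·11, i.e. 17·2 + 11·(-3) = 1.
Times 70: 17·140 + 11·(-210) = 70, so (140, -210) solves it.
Subtracting 12·11 from u and adding 12·17 to v gives the tidier solution (8, -6).
Indeed 17·8 + 11·(-6) = 136 − 66 = 70.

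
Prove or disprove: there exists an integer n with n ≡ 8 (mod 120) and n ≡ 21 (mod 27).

There is no such integer.

Both moduli are multiples of 3 = gcd(120, 27), so any solution would satisfy n ≡ 8 and n ≡ 21 modulo 3 simultaneously.
But 8 mod 3 = 2 while 21 mod 3 = 0, a contradiction.
So no integer satisfies both congruences.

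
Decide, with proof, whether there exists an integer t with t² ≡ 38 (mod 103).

t = 48

Take t = 48. Then 48² = 2304 = 22·103 + 38, so 48² ≡ 38 (mod 103).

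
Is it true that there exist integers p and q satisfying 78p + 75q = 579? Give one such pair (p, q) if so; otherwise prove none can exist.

Every value of 78p + 75q is a multiple of gcd(78, 75) = 3; since 3 ∣ 579, solutions exist.
Dividing through by 3 reduces the equation to 26p + 25q = 193.
Euclidean algorithm: 26 = 1·25 + 1, 25 = 25·1 + 0.
Back-substituting, 1 = 26 − 1·25; that is, 26·1 + 25·(-1) = 1.
Times 193: 26·193 + 25·(-193) = 193, so (193, -193) solves it.
The general solution is p = 193 + 25k, q = -193 − 26k; taking k = -7 gives the smaller pair p = 18, q = -11.
Check: 78·18 + 75·(-11) = 1404 − 825 = 579. ✓

p = 18, q = -11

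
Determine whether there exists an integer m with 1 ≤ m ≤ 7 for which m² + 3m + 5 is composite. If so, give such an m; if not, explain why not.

m = 1

At m = 1: 1² + 3·1 + 5 = 9 = 3·3, which is composite.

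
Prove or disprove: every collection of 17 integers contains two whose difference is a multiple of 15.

True.

Partition the integers by their residue mod 15; there are 15 classes.
Since 17 > 15, two of the 17 integers must share a residue class by the pigeonhole principle; call them a and b.
Then a ≡ b (mod 15), i.e. 15 ∣ (a − b).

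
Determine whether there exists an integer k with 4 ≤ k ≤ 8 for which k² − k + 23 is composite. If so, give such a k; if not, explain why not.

At k = 4: 4² − 4 + 23 = 35 = 5·7, which is composite.

k = 4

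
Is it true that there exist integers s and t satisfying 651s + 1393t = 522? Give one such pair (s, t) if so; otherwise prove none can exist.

Any value of 651s + 1393t is a multiple of gcd(651, 1393) = 7.
But 522 = 7·74 + 4, so 7 ∤ 522.
So the equation is unsolvable over ℤ.

There are no such integers.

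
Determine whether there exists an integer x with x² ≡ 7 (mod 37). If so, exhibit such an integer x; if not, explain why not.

x = 9

x = 9 works: 9² = 81, and 81 − 7 = 74 = 2·37.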